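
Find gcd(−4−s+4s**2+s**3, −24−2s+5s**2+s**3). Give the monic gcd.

Euclidean algorithm in ℚ[s]:
  s**3+4s**2−s−4 = (s**3+5s**2−2s−24) + (−s**2+s+20)
  s**3+5s**2−2s−24 = (−s−6)(−s**2+s+20) + (24s+96)
  −s**2+s+20 = (−(1/24)s+5/24)(24s+96) + (0)
Last nonzero remainder: 24s+96. Dividing through by 24 gives the monic gcd s+4.

4+s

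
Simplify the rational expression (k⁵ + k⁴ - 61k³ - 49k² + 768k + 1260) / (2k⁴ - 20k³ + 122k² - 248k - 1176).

By polynomial division,
  k⁵ + k⁴ - 61k³ - 49k² + 768k + 1260 = ((1/2)k + 11/2)(2k⁴ - 20k³ + 122k² - 248k - 1176) + (-12k³ - 596k² + 2720k + 7728)
  2k⁴ - 20k³ + 122k² - 248k - 1176 = (-(1/6)k + 179/18)(-12k³ - 596k² + 2720k + 7728) + ((58520/9)k² - (234080/9)k - 234080/3)
  -12k³ - 596k² + 2720k + 7728 = (-(27/14630)k - 207/2090)((58520/9)k² - (234080/9)k - 234080/3) + (0)
Last nonzero remainder: (58520/9)k² - (234080/9)k - 234080/3. Dividing through by 58520/9 gives the monic gcd k² - 4k - 12.
Cancel k² - 4k - 12 from numerator and denominator to get the reduced form.

(k³ + 5k² - 29k - 105)/(2k² - 12k + 98)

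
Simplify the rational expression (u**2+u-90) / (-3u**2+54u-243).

(-u-10)/(3u-27)

Euclidean algorithm in ℚ[u]:
  u**2+u-90 = (-1/3)(-3u**2+54u-243) + (19u-171)
  -3u**2+54u-243 = (-(3/19)u+27/19)(19u-171) + (0)
Last nonzero remainder: 19u-171. Dividing through by 19 gives the monic gcd u-9.
Cancel u-9 from numerator and denominator to get the reduced form.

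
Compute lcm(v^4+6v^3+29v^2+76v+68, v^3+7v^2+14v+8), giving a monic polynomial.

Repeated division with remainder:
  v^4+6v^3+29v^2+76v+68 = (v-1)(v^3+7v^2+14v+8) + (22v^2+82v+76)
  v^3+7v^2+14v+8 = ((1/22)v+18/121)(22v^2+82v+76) + (-(200/121)v-400/121)
  22v^2+82v+76 = (-(1331/100)v-2299/100)(-(200/121)v-400/121) + (0)
Last nonzero remainder: -(200/121)v-400/121. Dividing through by -200/121 gives the monic gcd v+2.
Then lcm(f, g) = f·g / gcd(f, g); expanding and making the result monic gives the answer.

v^6+11v^5+63v^4+245v^3+564v^2+644v+272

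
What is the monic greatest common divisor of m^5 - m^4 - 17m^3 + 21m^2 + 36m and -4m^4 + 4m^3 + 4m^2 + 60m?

Euclidean algorithm in ℚ[m]:
  m^5 - m^4 - 17m^3 + 21m^2 + 36m = (-(1/4)m)(-4m^4 + 4m^3 + 4m^2 + 60m) + (-16m^3 + 36m^2 + 36m)
  -4m^4 + 4m^3 + 4m^2 + 60m = ((1/4)m + 5/16)(-16m^3 + 36m^2 + 36m) + (-(65/4)m^2 + (195/4)m)
  -16m^3 + 36m^2 + 36m = ((64/65)m + 48/65)(-(65/4)m^2 + (195/4)m) + (0)
Last nonzero remainder: -(65/4)m^2 + (195/4)m. Dividing through by -65/4 gives the monic gcd m^2 - 3m.

m^2 - 3m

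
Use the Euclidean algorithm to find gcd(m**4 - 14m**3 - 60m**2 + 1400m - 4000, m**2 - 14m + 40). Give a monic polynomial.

m**2 - 14m + 40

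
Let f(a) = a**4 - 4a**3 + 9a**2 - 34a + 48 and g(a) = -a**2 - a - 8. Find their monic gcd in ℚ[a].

a**2 + a + 8

By polynomial division,
  a**4 - 4a**3 + 9a**2 - 34a + 48 = (-a**2 + 5a - 6)(-a**2 - a - 8) + (0)
Last nonzero remainder: -a**2 - a - 8. Dividing through by -1 gives the monic gcd a**2 + a + 8.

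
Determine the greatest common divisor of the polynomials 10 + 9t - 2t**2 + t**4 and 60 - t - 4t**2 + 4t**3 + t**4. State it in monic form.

5 - 3t + t**2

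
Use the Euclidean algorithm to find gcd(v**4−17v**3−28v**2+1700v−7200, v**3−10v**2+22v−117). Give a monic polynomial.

v−9

Apply the Euclidean algorithm:
  v**4−17v**3−28v**2+1700v−7200 = (v−7)(v**3−10v**2+22v−117) + (−120v**2+1971v−8019)
  v**3−10v**2+22v−117 = (−(1/120)v−257/4800)(−120v**2+1971v−8019) + ((97129/1600)v−874161/1600)
  −120v**2+1971v−8019 = (−(192000/97129)v+1425600/97129)((97129/1600)v−874161/1600) + (0)
Last nonzero remainder: (97129/1600)v−874161/1600. Dividing through by 97129/1600 gives the monic gcd v−9.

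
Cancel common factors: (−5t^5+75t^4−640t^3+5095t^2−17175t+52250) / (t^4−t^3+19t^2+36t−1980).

Apply the Euclidean algorithm:
  −5t^5+75t^4−640t^3+5095t^2−17175t+52250 = (−5t+70)(t^4−t^3+19t^2+36t−1980) + (−475t^3+3945t^2−29595t+190850)
  t^4−t^3+19t^2+36t−1980 = (−(1/475)t−694/45125)(−475t^3+3945t^2−29595t+190850) + ((156736/9025)t^2−(156736/9025)t+1724096/1805)
  −475t^3+3945t^2−29595t+190850 = (−(4286875/156736)t+15658375/78368)((156736/9025)t^2−(156736/9025)t+1724096/1805) + (0)
Last nonzero remainder: (156736/9025)t^2−(156736/9025)t+1724096/1805. Dividing through by 156736/9025 gives the monic gcd t^2−t+55.
Cancel t^2−t+55 from numerator and denominator to get the reduced form.

(−5t^3+70t^2−295t+950)/(t^2−36)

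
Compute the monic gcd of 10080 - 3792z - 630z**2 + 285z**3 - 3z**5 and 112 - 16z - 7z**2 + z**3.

112 - 16z - 7z**2 + z**3

Euclidean algorithm in ℚ[z]:
  -3z**5 + 285z**3 - 630z**2 - 3792z + 10080 = (-3z**2 - 21z + 90)(z**3 - 7z**2 - 16z + 112) + (0)
The last nonzero remainder z**3 - 7z**2 - 16z + 112 is already monic.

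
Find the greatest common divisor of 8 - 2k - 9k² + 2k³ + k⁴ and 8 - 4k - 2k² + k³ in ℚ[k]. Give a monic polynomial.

-2 + k

Repeated division with remainder:
  k⁴ + 2k³ - 9k² - 2k + 8 = (k + 4)(k³ - 2k² - 4k + 8) + (3k² + 6k - 24)
  k³ - 2k² - 4k + 8 = ((1/3)k - 4/3)(3k² + 6k - 24) + (12k - 24)
  3k² + 6k - 24 = ((1/4)k + 1)(12k - 24) + (0)
Last nonzero remainder: 12k - 24. Dividing through by 12 gives the monic gcd k - 2.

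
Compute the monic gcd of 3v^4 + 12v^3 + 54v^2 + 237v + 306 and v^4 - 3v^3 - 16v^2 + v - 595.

v^2 - v + 17

Apply the Euclidean algorithm:
  3v^4 + 12v^3 + 54v^2 + 237v + 306 = (3)(v^4 - 3v^3 - 16v^2 + v - 595) + (21v^3 + 102v^2 + 234v + 2091)
  v^4 - 3v^3 - 16v^2 + v - 595 = ((1/21)v - 55/147)(21v^3 + 102v^2 + 234v + 2091) + ((540/49)v^2 - (540/49)v + 9180/49)
  21v^3 + 102v^2 + 234v + 2091 = ((343/180)v + 2009/180)((540/49)v^2 - (540/49)v + 9180/49) + (0)
Last nonzero remainder: (540/49)v^2 - (540/49)v + 9180/49. Dividing through by 540/49 gives the monic gcd v^2 - v + 17.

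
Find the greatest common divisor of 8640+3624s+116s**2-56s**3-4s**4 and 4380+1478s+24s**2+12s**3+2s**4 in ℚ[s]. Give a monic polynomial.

30+13s+s**2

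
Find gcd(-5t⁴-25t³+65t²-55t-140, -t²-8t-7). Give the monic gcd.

By polynomial division,
  -5t⁴-25t³+65t²-55t-140 = (5t²-15t+20)(-t²-8t-7) + (0)
Last nonzero remainder: -t²-8t-7. Dividing through by -1 gives the monic gcd t²+8t+7.

t²+8t+7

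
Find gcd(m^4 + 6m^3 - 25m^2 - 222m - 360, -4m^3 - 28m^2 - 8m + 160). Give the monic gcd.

By polynomial division,
  m^4 + 6m^3 - 25m^2 - 222m - 360 = (-(1/4)m + 1/4)(-4m^3 - 28m^2 - 8m + 160) + (-20m^2 - 180m - 400)
  -4m^3 - 28m^2 - 8m + 160 = ((1/5)m - 2/5)(-20m^2 - 180m - 400) + (0)
Last nonzero remainder: -20m^2 - 180m - 400. Dividing through by -20 gives the monic gcd m^2 + 9m + 20.

m^2 + 9m + 20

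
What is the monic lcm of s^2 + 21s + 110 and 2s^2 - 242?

s^3 + 10s^2 - 121s - 1210

Euclidean algorithm in ℚ[s]:
  s^2 + 21s + 110 = (1/2)(2s^2 - 242) + (21s + 231)
  2s^2 - 242 = ((2/21)s - 22/21)(21s + 231) + (0)
Last nonzero remainder: 21s + 231. Dividing through by 21 gives the monic gcd s + 11.
Then lcm(f, g) = f·g / gcd(f, g); expanding and making the result monic gives the answer.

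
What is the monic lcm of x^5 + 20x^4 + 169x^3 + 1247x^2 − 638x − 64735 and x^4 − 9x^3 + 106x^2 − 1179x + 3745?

x^6 + 13x^5 + 29x^4 + 64x^3 − 9367x^2 − 60269x + 453145

Euclidean algorithm in ℚ[x]:
  x^5 + 20x^4 + 169x^3 + 1247x^2 − 638x − 64735 = (x + 29)(x^4 − 9x^3 + 106x^2 − 1179x + 3745) + (324x^3 − 648x^2 + 29808x − 173340)
  x^4 − 9x^3 + 106x^2 − 1179x + 3745 = ((1/324)x − 7/324)(324x^3 − 648x^2 + 29808x − 173340) + (0)
Last nonzero remainder: 324x^3 − 648x^2 + 29808x − 173340. Dividing through by 324 gives the monic gcd x^3 − 2x^2 + 92x − 535.
Then lcm(f, g) = f·g / gcd(f, g); expanding and making the result monic gives the answer.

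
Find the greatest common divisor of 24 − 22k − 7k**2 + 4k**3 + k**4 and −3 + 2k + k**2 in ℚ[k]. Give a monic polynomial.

−3 + 2k + k**2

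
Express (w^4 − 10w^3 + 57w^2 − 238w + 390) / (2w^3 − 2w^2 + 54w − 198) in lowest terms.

(w^3 − 7w^2 + 36w − 130)/(2w^2 + 4w + 66)

Repeated division with remainder:
  w^4 − 10w^3 + 57w^2 − 238w + 390 = ((1/2)w − 9/2)(2w^3 − 2w^2 + 54w − 198) + (21w^2 + 104w − 501)
  2w^3 − 2w^2 + 54w − 198 = ((2/21)w − 250/441)(21w^2 + 104w − 501) + ((70856/441)w − 70856/147)
  21w^2 + 104w − 501 = ((9261/70856)w + 73647/70856)((70856/441)w − 70856/147) + (0)
Last nonzero remainder: (70856/441)w − 70856/147. Dividing through by 70856/441 gives the monic gcd w − 3.
Cancel w − 3 from numerator and denominator to get the reduced form.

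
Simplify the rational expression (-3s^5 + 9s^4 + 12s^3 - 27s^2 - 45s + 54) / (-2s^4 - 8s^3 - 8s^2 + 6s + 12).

(3s^2 - 15s + 18)/(2s + 4)

By polynomial division,
  -3s^5 + 9s^4 + 12s^3 - 27s^2 - 45s + 54 = ((3/2)s - 21/2)(-2s^4 - 8s^3 - 8s^2 + 6s + 12) + (-60s^3 - 120s^2 + 180)
  -2s^4 - 8s^3 - 8s^2 + 6s + 12 = ((1/30)s + 1/15)(-60s^3 - 120s^2 + 180) + (0)
Last nonzero remainder: -60s^3 - 120s^2 + 180. Dividing through by -60 gives the monic gcd s^3 + 2s^2 - 3.
Cancel s^3 + 2s^2 - 3 from numerator and denominator to get the reduced form.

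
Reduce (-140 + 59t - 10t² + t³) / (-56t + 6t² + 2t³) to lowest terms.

(35 - 6t + t²)/(14t + 2t²)

By polynomial division,
  t³ - 10t² + 59t - 140 = (1/2)(2t³ + 6t² - 56t) + (-13t² + 87t - 140)
  2t³ + 6t² - 56t = (-(2/13)t - 252/169)(-13t² + 87t - 140) + ((8820/169)t - 35280/169)
  -13t² + 87t - 140 = (-(2197/8820)t + 169/252)((8820/169)t - 35280/169) + (0)
Last nonzero remainder: (8820/169)t - 35280/169. Dividing through by 8820/169 gives the monic gcd t - 4.
Cancel t - 4 from numerator and denominator to get the reduced form.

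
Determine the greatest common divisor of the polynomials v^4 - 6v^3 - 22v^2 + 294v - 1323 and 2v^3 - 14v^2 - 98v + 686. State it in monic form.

Repeated division with remainder:
  v^4 - 6v^3 - 22v^2 + 294v - 1323 = ((1/2)v + 1/2)(2v^3 - 14v^2 - 98v + 686) + (34v^2 - 1666)
  2v^3 - 14v^2 - 98v + 686 = ((1/17)v - 7/17)(34v^2 - 1666) + (0)
Last nonzero remainder: 34v^2 - 1666. Dividing through by 34 gives the monic gcd v^2 - 49.

v^2 - 49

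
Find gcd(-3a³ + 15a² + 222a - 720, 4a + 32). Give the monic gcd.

a + 8

Apply the Euclidean algorithm:
  -3a³ + 15a² + 222a - 720 = (-(3/4)a² + (39/4)a - 45/2)(4a + 32) + (0)
Last nonzero remainder: 4a + 32. Dividing through by 4 gives the monic gcd a + 8.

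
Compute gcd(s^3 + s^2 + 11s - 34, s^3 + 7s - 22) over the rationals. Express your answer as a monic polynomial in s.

s - 2

Apply the Euclidean algorithm:
  s^3 + s^2 + 11s - 34 = (s^3 + 7s - 22) + (s^2 + 4s - 12)
  s^3 + 7s - 22 = (s - 4)(s^2 + 4s - 12) + (35s - 70)
  s^2 + 4s - 12 = ((1/35)s + 6/35)(35s - 70) + (0)
Last nonzero remainder: 35s - 70. Dividing through by 35 gives the monic gcd s - 2.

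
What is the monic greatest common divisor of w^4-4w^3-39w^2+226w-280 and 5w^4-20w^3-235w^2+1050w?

Apply the Euclidean algorithm:
  w^4-4w^3-39w^2+226w-280 = (1/5)(5w^4-20w^3-235w^2+1050w) + (8w^2+16w-280)
  5w^4-20w^3-235w^2+1050w = ((5/8)w^2-(15/4)w)(8w^2+16w-280) + (0)
Last nonzero remainder: 8w^2+16w-280. Dividing through by 8 gives the monic gcd w^2+2w-35.

w^2+2w-35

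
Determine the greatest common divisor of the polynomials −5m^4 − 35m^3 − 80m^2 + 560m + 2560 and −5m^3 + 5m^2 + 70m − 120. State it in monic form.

By polynomial division,
  −5m^4 − 35m^3 − 80m^2 + 560m + 2560 = (m + 8)(−5m^3 + 5m^2 + 70m − 120) + (−190m^2 + 120m + 3520)
  −5m^3 + 5m^2 + 70m − 120 = ((1/38)m − 7/722)(−190m^2 + 120m + 3520) + (−(7750/361)m − 31000/361)
  −190m^2 + 120m + 3520 = ((6859/775)m − 31768/775)(−(7750/361)m − 31000/361) + (0)
Last nonzero remainder: −(7750/361)m − 31000/361. Dividing through by −7750/361 gives the monic gcd m + 4.

m + 4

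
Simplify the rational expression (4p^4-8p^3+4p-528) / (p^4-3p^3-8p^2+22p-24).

Apply the Euclidean algorithm:
  4p^4-8p^3+4p-528 = (4)(p^4-3p^3-8p^2+22p-24) + (4p^3+32p^2-84p-432)
  p^4-3p^3-8p^2+22p-24 = ((1/4)p-11/4)(4p^3+32p^2-84p-432) + (101p^2-101p-1212)
  4p^3+32p^2-84p-432 = ((4/101)p+36/101)(101p^2-101p-1212) + (0)
Last nonzero remainder: 101p^2-101p-1212. Dividing through by 101 gives the monic gcd p^2-p-12.
Cancel p^2-p-12 from numerator and denominator to get the reduced form.

(4p^2-4p+44)/(p^2-2p+2)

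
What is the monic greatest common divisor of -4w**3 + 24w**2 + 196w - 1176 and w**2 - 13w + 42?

Repeated division with remainder:
  -4w**3 + 24w**2 + 196w - 1176 = (-4w - 28)(w**2 - 13w + 42) + (0)
The last nonzero remainder w**2 - 13w + 42 is already monic.

w**2 - 13w + 42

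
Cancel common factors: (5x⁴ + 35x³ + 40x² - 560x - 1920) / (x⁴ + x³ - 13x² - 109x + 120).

(5x² - 80)/(x² - 6x + 5)

By polynomial division,
  5x⁴ + 35x³ + 40x² - 560x - 1920 = (5)(x⁴ + x³ - 13x² - 109x + 120) + (30x³ + 105x² - 15x - 2520)
  x⁴ + x³ - 13x² - 109x + 120 = ((1/30)x - 1/12)(30x³ + 105x² - 15x - 2520) + (-(15/4)x² - (105/4)x - 90)
  30x³ + 105x² - 15x - 2520 = (-8x + 28)(-(15/4)x² - (105/4)x - 90) + (0)
Last nonzero remainder: -(15/4)x² - (105/4)x - 90. Dividing through by -15/4 gives the monic gcd x² + 7x + 24.
Cancel x² + 7x + 24 from numerator and denominator to get the reduced form.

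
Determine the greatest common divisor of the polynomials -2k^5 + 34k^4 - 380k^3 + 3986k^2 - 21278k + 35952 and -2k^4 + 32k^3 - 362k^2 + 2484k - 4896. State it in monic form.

k^2 - 11k + 24

Euclidean algorithm in ℚ[k]:
  -2k^5 + 34k^4 - 380k^3 + 3986k^2 - 21278k + 35952 = (k - 1)(-2k^4 + 32k^3 - 362k^2 + 2484k - 4896) + (14k^3 + 1140k^2 - 13898k + 31056)
  -2k^4 + 32k^3 - 362k^2 + 2484k - 4896 = (-(1/7)k + 682/49)(14k^3 + 1140k^2 - 13898k + 31056) + (-(892504/49)k^2 + (9817544/49)k - 21420096/49)
  14k^3 + 1140k^2 - 13898k + 31056 = (-(343/446252)k - 31703/446252)(-(892504/49)k^2 + (9817544/49)k - 21420096/49) + (0)
Last nonzero remainder: -(892504/49)k^2 + (9817544/49)k - 21420096/49. Dividing through by -892504/49 gives the monic gcd k^2 - 11k + 24.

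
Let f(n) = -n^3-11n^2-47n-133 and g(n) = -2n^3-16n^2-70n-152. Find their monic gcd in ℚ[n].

n^2+4n+19

Euclidean algorithm in ℚ[n]:
  -n^3-11n^2-47n-133 = (1/2)(-2n^3-16n^2-70n-152) + (-3n^2-12n-57)
  -2n^3-16n^2-70n-152 = ((2/3)n+8/3)(-3n^2-12n-57) + (0)
Last nonzero remainder: -3n^2-12n-57. Dividing through by -3 gives the monic gcd n^2+4n+19.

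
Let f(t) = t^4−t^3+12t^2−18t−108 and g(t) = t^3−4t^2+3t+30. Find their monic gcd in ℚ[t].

t+2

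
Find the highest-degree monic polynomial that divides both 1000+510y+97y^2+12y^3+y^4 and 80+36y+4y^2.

20+9y+y^2

Euclidean algorithm in ℚ[y]:
  y^4+12y^3+97y^2+510y+1000 = ((1/4)y^2+(3/4)y+25/2)(4y^2+36y+80) + (0)
Last nonzero remainder: 4y^2+36y+80. Dividing through by 4 gives the monic gcd y^2+9y+20.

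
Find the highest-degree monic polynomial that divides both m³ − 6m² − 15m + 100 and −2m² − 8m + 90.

Euclidean algorithm in ℚ[m]:
  m³ − 6m² − 15m + 100 = (−(1/2)m + 5)(−2m² − 8m + 90) + (70m − 350)
  −2m² − 8m + 90 = (−(1/35)m − 9/35)(70m − 350) + (0)
Last nonzero remainder: 70m − 350. Dividing through by 70 gives the monic gcd m − 5.

m − 5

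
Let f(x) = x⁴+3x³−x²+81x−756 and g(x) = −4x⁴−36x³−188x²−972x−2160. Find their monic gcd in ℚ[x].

x²+27

Repeated division with remainder:
  x⁴+3x³−x²+81x−756 = (−1/4)(−4x⁴−36x³−188x²−972x−2160) + (−6x³−48x²−162x−1296)
  −4x⁴−36x³−188x²−972x−2160 = ((2/3)x+2/3)(−6x³−48x²−162x−1296) + (−48x²−1296)
  −6x³−48x²−162x−1296 = ((1/8)x+1)(−48x²−1296) + (0)
Last nonzero remainder: −48x²−1296. Dividing through by −48 gives the monic gcd x²+27.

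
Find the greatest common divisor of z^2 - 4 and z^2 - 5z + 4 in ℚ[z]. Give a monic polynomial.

1

Euclidean algorithm in ℚ[z]:
  z^2 - 4 = (z^2 - 5z + 4) + (5z - 8)
  z^2 - 5z + 4 = ((1/5)z - 17/25)(5z - 8) + (-36/25)
  5z - 8 = (-(125/36)z + 50/9)(-36/25) + (0)
The last nonzero remainder is the constant -36/25, so the polynomials are coprime and gcd = 1.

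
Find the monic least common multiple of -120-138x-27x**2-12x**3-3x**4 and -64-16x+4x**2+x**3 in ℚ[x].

-640-736x-104x**2-18x**3-7x**4+4x**5+x**6

Apply the Euclidean algorithm:
  -3x**4-12x**3-27x**2-138x-120 = (-3x)(x**3+4x**2-16x-64) + (-75x**2-330x-120)
  x**3+4x**2-16x-64 = (-(1/75)x+2/375)(-75x**2-330x-120) + (-(396/25)x-1584/25)
  -75x**2-330x-120 = ((625/132)x+125/66)(-(396/25)x-1584/25) + (0)
Last nonzero remainder: -(396/25)x-1584/25. Dividing through by -396/25 gives the monic gcd x+4.
Then lcm(f, g) = f·g / gcd(f, g); expanding and making the result monic gives the answer.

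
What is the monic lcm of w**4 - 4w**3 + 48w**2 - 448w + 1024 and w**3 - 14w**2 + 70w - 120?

Repeated division with remainder:
  w**4 - 4w**3 + 48w**2 - 448w + 1024 = (w + 10)(w**3 - 14w**2 + 70w - 120) + (118w**2 - 1028w + 2224)
  w**3 - 14w**2 + 70w - 120 = ((1/118)w - 156/3481)(118w**2 - 1028w + 2224) + ((17694/3481)w - 70776/3481)
  118w**2 - 1028w + 2224 = ((205379/8847)w - 967718/8847)((17694/3481)w - 70776/3481) + (0)
Last nonzero remainder: (17694/3481)w - 70776/3481. Dividing through by 17694/3481 gives the monic gcd w - 4.
Then lcm(f, g) = f·g / gcd(f, g); expanding and making the result monic gives the answer.

w**6 - 14w**5 + 118w**4 - 1048w**3 + 6944w**2 - 23680w + 30720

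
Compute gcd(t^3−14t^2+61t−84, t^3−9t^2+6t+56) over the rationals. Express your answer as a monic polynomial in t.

Repeated division with remainder:
  t^3−14t^2+61t−84 = (t^3−9t^2+6t+56) + (−5t^2+55t−140)
  t^3−9t^2+6t+56 = (−(1/5)t−2/5)(−5t^2+55t−140) + (0)
Last nonzero remainder: −5t^2+55t−140. Dividing through by −5 gives the monic gcd t^2−11t+28.

t^2−11t+28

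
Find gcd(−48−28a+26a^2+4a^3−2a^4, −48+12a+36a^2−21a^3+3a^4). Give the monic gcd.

By polynomial division,
  −2a^4+4a^3+26a^2−28a−48 = (−2/3)(3a^4−21a^3+36a^2+12a−48) + (−10a^3+50a^2−20a−80)
  3a^4−21a^3+36a^2+12a−48 = (−(3/10)a+3/5)(−10a^3+50a^2−20a−80) + (0)
Last nonzero remainder: −10a^3+50a^2−20a−80. Dividing through by −10 gives the monic gcd a^3−5a^2+2a+8.

8+2a−5a^2+a^3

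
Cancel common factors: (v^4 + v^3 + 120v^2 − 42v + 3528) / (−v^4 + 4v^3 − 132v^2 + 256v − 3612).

(−v^2 − 3v − 84)/(v^2 − 2v + 86)

By polynomial division,
  v^4 + v^3 + 120v^2 − 42v + 3528 = (−1)(−v^4 + 4v^3 − 132v^2 + 256v − 3612) + (5v^3 − 12v^2 + 214v − 84)
  −v^4 + 4v^3 − 132v^2 + 256v − 3612 = (−(1/5)v + 8/25)(5v^3 − 12v^2 + 214v − 84) + (−(2134/25)v^2 + (4268/25)v − 89628/25)
  5v^3 − 12v^2 + 214v − 84 = (−(125/2134)v + 25/1067)(−(2134/25)v^2 + (4268/25)v − 89628/25) + (0)
Last nonzero remainder: −(2134/25)v^2 + (4268/25)v − 89628/25. Dividing through by −2134/25 gives the monic gcd v^2 − 2v + 42.
Cancel v^2 − 2v + 42 from numerator and denominator to get the reduced form.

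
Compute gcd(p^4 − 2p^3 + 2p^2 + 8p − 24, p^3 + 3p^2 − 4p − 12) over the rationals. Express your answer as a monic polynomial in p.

Repeated division with remainder:
  p^4 − 2p^3 + 2p^2 + 8p − 24 = (p − 5)(p^3 + 3p^2 − 4p − 12) + (21p^2 − 84)
  p^3 + 3p^2 − 4p − 12 = ((1/21)p + 1/7)(21p^2 − 84) + (0)
Last nonzero remainder: 21p^2 − 84. Dividing through by 21 gives the monic gcd p^2 − 4.

p^2 − 4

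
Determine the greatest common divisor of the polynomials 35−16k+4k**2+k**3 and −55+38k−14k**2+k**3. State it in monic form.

By polynomial division,
  k**3+4k**2−16k+35 = (k**3−14k**2+38k−55) + (18k**2−54k+90)
  k**3−14k**2+38k−55 = ((1/18)k−11/18)(18k**2−54k+90) + (0)
Last nonzero remainder: 18k**2−54k+90. Dividing through by 18 gives the monic gcd k**2−3k+5.

5−3k+k**2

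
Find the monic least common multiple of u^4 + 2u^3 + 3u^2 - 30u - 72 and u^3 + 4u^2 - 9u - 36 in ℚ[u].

Repeated division with remainder:
  u^4 + 2u^3 + 3u^2 - 30u - 72 = (u - 2)(u^3 + 4u^2 - 9u - 36) + (20u^2 - 12u - 144)
  u^3 + 4u^2 - 9u - 36 = ((1/20)u + 23/100)(20u^2 - 12u - 144) + ((24/25)u - 72/25)
  20u^2 - 12u - 144 = ((125/6)u + 50)((24/25)u - 72/25) + (0)
Last nonzero remainder: (24/25)u - 72/25. Dividing through by 24/25 gives the monic gcd u - 3.
Then lcm(f, g) = f·g / gcd(f, g); expanding and making the result monic gives the answer.

u^6 + 9u^5 + 29u^4 + 15u^3 - 246u^2 - 864u - 864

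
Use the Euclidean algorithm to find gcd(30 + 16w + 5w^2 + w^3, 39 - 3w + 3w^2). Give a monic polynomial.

Euclidean algorithm in ℚ[w]:
  w^3 + 5w^2 + 16w + 30 = ((1/3)w + 2)(3w^2 - 3w + 39) + (9w - 48)
  3w^2 - 3w + 39 = ((1/3)w + 13/9)(9w - 48) + (325/3)
  9w - 48 = ((27/325)w - 144/325)(325/3) + (0)
The last nonzero remainder is the constant 325/3, so the polynomials are coprime and gcd = 1.

1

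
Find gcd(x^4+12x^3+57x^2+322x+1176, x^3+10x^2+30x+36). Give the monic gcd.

Euclidean algorithm in ℚ[x]:
  x^4+12x^3+57x^2+322x+1176 = (x+2)(x^3+10x^2+30x+36) + (7x^2+226x+1104)
  x^3+10x^2+30x+36 = ((1/7)x-156/49)(7x^2+226x+1104) + ((28998/49)x+173988/49)
  7x^2+226x+1104 = ((343/28998)x+4508/14499)((28998/49)x+173988/49) + (0)
Last nonzero remainder: (28998/49)x+173988/49. Dividing through by 28998/49 gives the monic gcd x+6.

x+6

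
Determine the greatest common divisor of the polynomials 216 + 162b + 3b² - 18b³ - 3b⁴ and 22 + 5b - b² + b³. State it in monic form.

2 + b

Apply the Euclidean algorithm:
  -3b⁴ - 18b³ + 3b² + 162b + 216 = (-3b - 21)(b³ - b² + 5b + 22) + (-3b² + 333b + 678)
  b³ - b² + 5b + 22 = (-(1/3)b - 110/3)(-3b² + 333b + 678) + (12441b + 24882)
  -3b² + 333b + 678 = (-(1/4147)b + 113/4147)(12441b + 24882) + (0)
Last nonzero remainder: 12441b + 24882. Dividing through by 12441 gives the monic gcd b + 2.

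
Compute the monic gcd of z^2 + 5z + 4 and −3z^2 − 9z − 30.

1

Repeated division with remainder:
  z^2 + 5z + 4 = (−1/3)(−3z^2 − 9z − 30) + (2z − 6)
  −3z^2 − 9z − 30 = (−(3/2)z − 9)(2z − 6) + (−84)
  2z − 6 = (−(1/42)z + 1/14)(−84) + (0)
The last nonzero remainder is the constant −84, so the polynomials are coprime and gcd = 1.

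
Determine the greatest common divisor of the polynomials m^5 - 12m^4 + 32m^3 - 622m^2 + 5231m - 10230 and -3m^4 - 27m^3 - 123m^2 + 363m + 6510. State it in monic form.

Repeated division with remainder:
  m^5 - 12m^4 + 32m^3 - 622m^2 + 5231m - 10230 = (-(1/3)m + 7)(-3m^4 - 27m^3 - 123m^2 + 363m + 6510) + (180m^3 + 360m^2 + 4860m - 55800)
  -3m^4 - 27m^3 - 123m^2 + 363m + 6510 = (-(1/60)m - 7/60)(180m^3 + 360m^2 + 4860m - 55800) + (0)
Last nonzero remainder: 180m^3 + 360m^2 + 4860m - 55800. Dividing through by 180 gives the monic gcd m^3 + 2m^2 + 27m - 310.

m^3 + 2m^2 + 27m - 310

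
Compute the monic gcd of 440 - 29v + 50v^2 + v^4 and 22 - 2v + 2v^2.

11 - v + v^2

Apply the Euclidean algorithm:
  v^4 + 50v^2 - 29v + 440 = ((1/2)v^2 + (1/2)v + 20)(2v^2 - 2v + 22) + (0)
Last nonzero remainder: 2v^2 - 2v + 22. Dividing through by 2 gives the monic gcd v^2 - v + 11.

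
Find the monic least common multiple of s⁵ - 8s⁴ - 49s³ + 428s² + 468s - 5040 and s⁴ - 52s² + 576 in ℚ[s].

s⁶ - 12s⁵ - 17s⁴ + 624s³ - 1244s² - 6912s + 20160

By polynomial division,
  s⁵ - 8s⁴ - 49s³ + 428s² + 468s - 5040 = (s - 8)(s⁴ - 52s² + 576) + (3s³ + 12s² - 108s - 432)
  s⁴ - 52s² + 576 = ((1/3)s - 4/3)(3s³ + 12s² - 108s - 432) + (0)
Last nonzero remainder: 3s³ + 12s² - 108s - 432. Dividing through by 3 gives the monic gcd s³ + 4s² - 36s - 144.
Then lcm(f, g) = f·g / gcd(f, g); expanding and making the result monic gives the answer.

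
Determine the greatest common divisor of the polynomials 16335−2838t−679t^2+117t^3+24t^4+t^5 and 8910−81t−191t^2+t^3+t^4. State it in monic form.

99+20t+t^2

Repeated division with remainder:
  t^5+24t^4+117t^3−679t^2−2838t+16335 = (t+23)(t^4+t^3−191t^2−81t+8910) + (285t^3+3795t^2−9885t−188595)
  t^4+t^3−191t^2−81t+8910 = ((1/285)t−78/1805)(285t^3+3795t^2−9885t−188595) + ((2772/361)t^2+(55440/361)t+274428/361)
  285t^3+3795t^2−9885t−188595 = ((34295/924)t−229235/924)((2772/361)t^2+(55440/361)t+274428/361) + (0)
Last nonzero remainder: (2772/361)t^2+(55440/361)t+274428/361. Dividing through by 2772/361 gives the monic gcd t^2+20t+99.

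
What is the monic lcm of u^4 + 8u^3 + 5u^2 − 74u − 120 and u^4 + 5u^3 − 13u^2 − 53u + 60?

u^5 + 7u^4 − 3u^3 − 79u^2 − 46u + 120

Repeated division with remainder:
  u^4 + 8u^3 + 5u^2 − 74u − 120 = (u^4 + 5u^3 − 13u^2 − 53u + 60) + (3u^3 + 18u^2 − 21u − 180)
  u^4 + 5u^3 − 13u^2 − 53u + 60 = ((1/3)u − 1/3)(3u^3 + 18u^2 − 21u − 180) + (0)
Last nonzero remainder: 3u^3 + 18u^2 − 21u − 180. Dividing through by 3 gives the monic gcd u^3 + 6u^2 − 7u − 60.
Then lcm(f, g) = f·g / gcd(f, g); expanding and making the result monic gives the answer.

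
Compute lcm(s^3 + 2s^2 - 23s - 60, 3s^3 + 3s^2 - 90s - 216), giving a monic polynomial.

Euclidean algorithm in ℚ[s]:
  s^3 + 2s^2 - 23s - 60 = (1/3)(3s^3 + 3s^2 - 90s - 216) + (s^2 + 7s + 12)
  3s^3 + 3s^2 - 90s - 216 = (3s - 18)(s^2 + 7s + 12) + (0)
The last nonzero remainder s^2 + 7s + 12 is already monic.
Then lcm(f, g) = f·g / gcd(f, g); expanding and making the result monic gives the answer.

s^4 - 4s^3 - 35s^2 + 78s + 360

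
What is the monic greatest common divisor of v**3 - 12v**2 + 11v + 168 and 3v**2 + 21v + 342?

1

Apply the Euclidean algorithm:
  v**3 - 12v**2 + 11v + 168 = ((1/3)v - 19/3)(3v**2 + 21v + 342) + (30v + 2334)
  3v**2 + 21v + 342 = ((1/10)v - 177/25)(30v + 2334) + (421668/25)
  30v + 2334 = ((125/70278)v + 9725/70278)(421668/25) + (0)
The last nonzero remainder is the constant 421668/25, so the polynomials are coprime and gcd = 1.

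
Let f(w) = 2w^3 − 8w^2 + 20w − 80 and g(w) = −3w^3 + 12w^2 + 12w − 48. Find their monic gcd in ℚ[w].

Repeated division with remainder:
  2w^3 − 8w^2 + 20w − 80 = (−2/3)(−3w^3 + 12w^2 + 12w − 48) + (28w − 112)
  −3w^3 + 12w^2 + 12w − 48 = (−(3/28)w^2 + 3/7)(28w − 112) + (0)
Last nonzero remainder: 28w − 112. Dividing through by 28 gives the monic gcd w − 4.

w − 4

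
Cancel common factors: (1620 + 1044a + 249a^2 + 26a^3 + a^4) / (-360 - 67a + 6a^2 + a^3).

Apply the Euclidean algorithm:
  a^4 + 26a^3 + 249a^2 + 1044a + 1620 = (a + 20)(a^3 + 6a^2 - 67a - 360) + (196a^2 + 2744a + 8820)
  a^3 + 6a^2 - 67a - 360 = ((1/196)a - 2/49)(196a^2 + 2744a + 8820) + (0)
Last nonzero remainder: 196a^2 + 2744a + 8820. Dividing through by 196 gives the monic gcd a^2 + 14a + 45.
Cancel a^2 + 14a + 45 from numerator and denominator to get the reduced form.

(36 + 12a + a^2)/(-8 + a)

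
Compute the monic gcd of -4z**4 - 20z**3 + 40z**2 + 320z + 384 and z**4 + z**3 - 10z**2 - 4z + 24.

z**2 + 5z + 6

By polynomial division,
  -4z**4 - 20z**3 + 40z**2 + 320z + 384 = (-4)(z**4 + z**3 - 10z**2 - 4z + 24) + (-16z**3 + 304z + 480)
  z**4 + z**3 - 10z**2 - 4z + 24 = (-(1/16)z - 1/16)(-16z**3 + 304z + 480) + (9z**2 + 45z + 54)
  -16z**3 + 304z + 480 = (-(16/9)z + 80/9)(9z**2 + 45z + 54) + (0)
Last nonzero remainder: 9z**2 + 45z + 54. Dividing through by 9 gives the monic gcd z**2 + 5z + 6.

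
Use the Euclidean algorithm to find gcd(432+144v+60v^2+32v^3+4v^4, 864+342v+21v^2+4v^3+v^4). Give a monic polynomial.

Repeated division with remainder:
  4v^4+32v^3+60v^2+144v+432 = (4)(v^4+4v^3+21v^2+342v+864) + (16v^3-24v^2-1224v-3024)
  v^4+4v^3+21v^2+342v+864 = ((1/16)v+11/32)(16v^3-24v^2-1224v-3024) + ((423/4)v^2+(3807/4)v+3807/2)
  16v^3-24v^2-1224v-3024 = ((64/423)v-224/141)((423/4)v^2+(3807/4)v+3807/2) + (0)
Last nonzero remainder: (423/4)v^2+(3807/4)v+3807/2. Dividing through by 423/4 gives the monic gcd v^2+9v+18.

18+9v+v^2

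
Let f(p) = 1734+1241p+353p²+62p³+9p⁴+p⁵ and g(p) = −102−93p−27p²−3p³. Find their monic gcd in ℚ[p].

Apply the Euclidean algorithm:
  p⁵+9p⁴+62p³+353p²+1241p+1734 = (−(1/3)p²−31/3)(−3p³−27p²−93p−102) + (40p²+280p+680)
  −3p³−27p²−93p−102 = (−(3/40)p−3/20)(40p²+280p+680) + (0)
Last nonzero remainder: 40p²+280p+680. Dividing through by 40 gives the monic gcd p²+7p+17.

17+7p+p²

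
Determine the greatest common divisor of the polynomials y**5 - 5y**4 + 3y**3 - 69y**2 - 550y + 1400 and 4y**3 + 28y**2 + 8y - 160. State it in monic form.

y**2 + 2y - 8

Apply the Euclidean algorithm:
  y**5 - 5y**4 + 3y**3 - 69y**2 - 550y + 1400 = ((1/4)y**2 - 3y + 85/4)(4y**3 + 28y**2 + 8y - 160) + (-600y**2 - 1200y + 4800)
  4y**3 + 28y**2 + 8y - 160 = (-(1/150)y - 1/30)(-600y**2 - 1200y + 4800) + (0)
Last nonzero remainder: -600y**2 - 1200y + 4800. Dividing through by -600 gives the monic gcd y**2 + 2y - 8.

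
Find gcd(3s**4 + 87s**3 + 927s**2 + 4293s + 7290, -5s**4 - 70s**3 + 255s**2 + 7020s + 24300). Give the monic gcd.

Euclidean algorithm in ℚ[s]:
  3s**4 + 87s**3 + 927s**2 + 4293s + 7290 = (-3/5)(-5s**4 - 70s**3 + 255s**2 + 7020s + 24300) + (45s**3 + 1080s**2 + 8505s + 21870)
  -5s**4 - 70s**3 + 255s**2 + 7020s + 24300 = (-(1/9)s + 10/9)(45s**3 + 1080s**2 + 8505s + 21870) + (0)
Last nonzero remainder: 45s**3 + 1080s**2 + 8505s + 21870. Dividing through by 45 gives the monic gcd s**3 + 24s**2 + 189s + 486.

s**3 + 24s**2 + 189s + 486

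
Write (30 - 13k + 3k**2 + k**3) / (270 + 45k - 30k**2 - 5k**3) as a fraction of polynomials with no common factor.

(-5 + 3k - k**2)/(-45 + 5k**2)

Repeated division with remainder:
  k**3 + 3k**2 - 13k + 30 = (-1/5)(-5k**3 - 30k**2 + 45k + 270) + (-3k**2 - 4k + 84)
  -5k**3 - 30k**2 + 45k + 270 = ((5/3)k + 70/9)(-3k**2 - 4k + 84) + (-(575/9)k - 1150/3)
  -3k**2 - 4k + 84 = ((27/575)k - 126/575)(-(575/9)k - 1150/3) + (0)
Last nonzero remainder: -(575/9)k - 1150/3. Dividing through by -575/9 gives the monic gcd k + 6.
Cancel k + 6 from numerator and denominator to get the reduced form.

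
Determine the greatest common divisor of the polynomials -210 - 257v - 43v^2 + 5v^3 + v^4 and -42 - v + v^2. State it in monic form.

By polynomial division,
  v^4 + 5v^3 - 43v^2 - 257v - 210 = (v^2 + 6v + 5)(v^2 - v - 42) + (0)
The last nonzero remainder v^2 - v - 42 is already monic.

-42 - v + v^2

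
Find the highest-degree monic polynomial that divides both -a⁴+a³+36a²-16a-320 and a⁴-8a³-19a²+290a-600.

Apply the Euclidean algorithm:
  -a⁴+a³+36a²-16a-320 = (-1)(a⁴-8a³-19a²+290a-600) + (-7a³+17a²+274a-920)
  a⁴-8a³-19a²+290a-600 = (-(1/7)a+39/49)(-7a³+17a²+274a-920) + ((324/49)a²-(2916/49)a+6480/49)
  -7a³+17a²+274a-920 = (-(343/324)a-1127/162)((324/49)a²-(2916/49)a+6480/49) + (0)
Last nonzero remainder: (324/49)a²-(2916/49)a+6480/49. Dividing through by 324/49 gives the monic gcd a²-9a+20.

a²-9a+20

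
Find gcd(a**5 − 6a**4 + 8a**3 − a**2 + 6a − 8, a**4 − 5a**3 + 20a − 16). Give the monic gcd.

Apply the Euclidean algorithm:
  a**5 − 6a**4 + 8a**3 − a**2 + 6a − 8 = (a − 1)(a**4 − 5a**3 + 20a − 16) + (3a**3 − 21a**2 + 42a − 24)
  a**4 − 5a**3 + 20a − 16 = ((1/3)a + 2/3)(3a**3 − 21a**2 + 42a − 24) + (0)
Last nonzero remainder: 3a**3 − 21a**2 + 42a − 24. Dividing through by 3 gives the monic gcd a**3 − 7a**2 + 14a − 8.

a**3 − 7a**2 + 14a − 8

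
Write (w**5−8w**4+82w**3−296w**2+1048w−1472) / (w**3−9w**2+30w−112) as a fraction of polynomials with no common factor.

(w**3−6w**2+54w−92)/(w−7)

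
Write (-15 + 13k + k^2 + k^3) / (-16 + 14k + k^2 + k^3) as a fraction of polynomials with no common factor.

(15 + 2k + k^2)/(16 + 2k + k^2)

Repeated division with remainder:
  k^3 + k^2 + 13k - 15 = (k^3 + k^2 + 14k - 16) + (-k + 1)
  k^3 + k^2 + 14k - 16 = (-k^2 - 2k - 16)(-k + 1) + (0)
Last nonzero remainder: -k + 1. Dividing through by -1 gives the monic gcd k - 1.
Cancel k - 1 from numerator and denominator to get the reduced form.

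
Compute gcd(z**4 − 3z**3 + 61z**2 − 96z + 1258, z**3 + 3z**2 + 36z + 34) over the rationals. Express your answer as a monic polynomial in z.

By polynomial division,
  z**4 − 3z**3 + 61z**2 − 96z + 1258 = (z − 6)(z**3 + 3z**2 + 36z + 34) + (43z**2 + 86z + 1462)
  z**3 + 3z**2 + 36z + 34 = ((1/43)z + 1/43)(43z**2 + 86z + 1462) + (0)
Last nonzero remainder: 43z**2 + 86z + 1462. Dividing through by 43 gives the monic gcd z**2 + 2z + 34.

z**2 + 2z + 34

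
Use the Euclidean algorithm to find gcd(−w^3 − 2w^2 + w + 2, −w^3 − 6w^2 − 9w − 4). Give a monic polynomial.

w + 1

Repeated division with remainder:
  −w^3 − 2w^2 + w + 2 = (−w^3 − 6w^2 − 9w − 4) + (4w^2 + 10w + 6)
  −w^3 − 6w^2 − 9w − 4 = (−(1/4)w − 7/8)(4w^2 + 10w + 6) + ((5/4)w + 5/4)
  4w^2 + 10w + 6 = ((16/5)w + 24/5)((5/4)w + 5/4) + (0)
Last nonzero remainder: (5/4)w + 5/4. Dividing through by 5/4 gives the monic gcd w + 1.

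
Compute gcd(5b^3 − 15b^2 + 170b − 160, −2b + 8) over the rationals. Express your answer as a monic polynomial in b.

1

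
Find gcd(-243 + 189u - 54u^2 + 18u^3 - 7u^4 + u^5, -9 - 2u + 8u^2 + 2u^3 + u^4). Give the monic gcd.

9 + 2u + u^2

By polynomial division,
  u^5 - 7u^4 + 18u^3 - 54u^2 + 189u - 243 = (u - 9)(u^4 + 2u^3 + 8u^2 - 2u - 9) + (28u^3 + 20u^2 + 180u - 324)
  u^4 + 2u^3 + 8u^2 - 2u - 9 = ((1/28)u + 9/196)(28u^3 + 20u^2 + 180u - 324) + ((32/49)u^2 + (64/49)u + 288/49)
  28u^3 + 20u^2 + 180u - 324 = ((343/8)u - 441/8)((32/49)u^2 + (64/49)u + 288/49) + (0)
Last nonzero remainder: (32/49)u^2 + (64/49)u + 288/49. Dividing through by 32/49 gives the monic gcd u^2 + 2u + 9.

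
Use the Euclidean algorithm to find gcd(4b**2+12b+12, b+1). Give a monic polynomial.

1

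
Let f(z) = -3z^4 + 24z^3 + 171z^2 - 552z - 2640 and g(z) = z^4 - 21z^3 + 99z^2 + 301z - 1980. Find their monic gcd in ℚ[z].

By polynomial division,
  -3z^4 + 24z^3 + 171z^2 - 552z - 2640 = (-3)(z^4 - 21z^3 + 99z^2 + 301z - 1980) + (-39z^3 + 468z^2 + 351z - 8580)
  z^4 - 21z^3 + 99z^2 + 301z - 1980 = (-(1/39)z + 3/13)(-39z^3 + 468z^2 + 351z - 8580) + (0)
Last nonzero remainder: -39z^3 + 468z^2 + 351z - 8580. Dividing through by -39 gives the monic gcd z^3 - 12z^2 - 9z + 220.

z^3 - 12z^2 - 9z + 220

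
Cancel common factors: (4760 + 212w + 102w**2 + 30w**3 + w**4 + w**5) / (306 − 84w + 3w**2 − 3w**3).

Euclidean algorithm in ℚ[w]:
  w**5 + w**4 + 30w**3 + 102w**2 + 212w + 4760 = (−(1/3)w**2 − (2/3)w − 4/3)(−3w**3 + 3w**2 − 84w + 306) + (152w**2 + 304w + 5168)
  −3w**3 + 3w**2 − 84w + 306 = (−(3/152)w + 9/152)(152w**2 + 304w + 5168) + (0)
Last nonzero remainder: 152w**2 + 304w + 5168. Dividing through by 152 gives the monic gcd w**2 + 2w + 34.
Cancel w**2 + 2w + 34 from numerator and denominator to get the reduced form.

(−140 + 2w + w**2 − w**3)/(−9 + 3w)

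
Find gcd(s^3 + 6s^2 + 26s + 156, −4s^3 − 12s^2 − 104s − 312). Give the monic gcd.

s^2 + 26

Euclidean algorithm in ℚ[s]:
  s^3 + 6s^2 + 26s + 156 = (−1/4)(−4s^3 − 12s^2 − 104s − 312) + (3s^2 + 78)
  −4s^3 − 12s^2 − 104s − 312 = (−(4/3)s − 4)(3s^2 + 78) + (0)
Last nonzero remainder: 3s^2 + 78. Dividing through by 3 gives the monic gcd s^2 + 26.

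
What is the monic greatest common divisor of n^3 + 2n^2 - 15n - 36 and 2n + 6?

n + 3

Apply the Euclidean algorithm:
  n^3 + 2n^2 - 15n - 36 = ((1/2)n^2 - (1/2)n - 6)(2n + 6) + (0)
Last nonzero remainder: 2n + 6. Dividing through by 2 gives the monic gcd n + 3.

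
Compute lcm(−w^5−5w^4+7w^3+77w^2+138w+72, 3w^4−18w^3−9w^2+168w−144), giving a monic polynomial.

Apply the Euclidean algorithm:
  −w^5−5w^4+7w^3+77w^2+138w+72 = (−(1/3)w−11/3)(3w^4−18w^3−9w^2+168w−144) + (−62w^3+100w^2+706w−456)
  3w^4−18w^3−9w^2+168w−144 = (−(3/62)w+204/961)(−62w^3+100w^2+706w−456) + ((3780/961)w^2−(3780/961)w−45360/961)
  −62w^3+100w^2+706w−456 = (−(29791/1890)w+18259/1890)((3780/961)w^2−(3780/961)w−45360/961) + (0)
Last nonzero remainder: (3780/961)w^2−(3780/961)w−45360/961. Dividing through by 3780/961 gives the monic gcd w^2−w−12.
Then lcm(f, g) = f·g / gcd(f, g); expanding and making the result monic gives the answer.

w^7−28w^5−22w^4+219w^3+310w^2−192w−288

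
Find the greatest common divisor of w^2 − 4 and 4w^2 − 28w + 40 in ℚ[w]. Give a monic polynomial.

Euclidean algorithm in ℚ[w]:
  w^2 − 4 = (1/4)(4w^2 − 28w + 40) + (7w − 14)
  4w^2 − 28w + 40 = ((4/7)w − 20/7)(7w − 14) + (0)
Last nonzero remainder: 7w − 14. Dividing through by 7 gives the monic gcd w − 2.

w − 2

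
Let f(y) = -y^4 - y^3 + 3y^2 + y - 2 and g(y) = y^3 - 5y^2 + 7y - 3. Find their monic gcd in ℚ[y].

Repeated division with remainder:
  -y^4 - y^3 + 3y^2 + y - 2 = (-y - 6)(y^3 - 5y^2 + 7y - 3) + (-20y^2 + 40y - 20)
  y^3 - 5y^2 + 7y - 3 = (-(1/20)y + 3/20)(-20y^2 + 40y - 20) + (0)
Last nonzero remainder: -20y^2 + 40y - 20. Dividing through by -20 gives the monic gcd y^2 - 2y + 1.

y^2 - 2y + 1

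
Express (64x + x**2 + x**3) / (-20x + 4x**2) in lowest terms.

(64 + x + x**2)/(-20 + 4x)

Repeated division with remainder:
  x**3 + x**2 + 64x = ((1/4)x + 3/2)(4x**2 - 20x) + (94x)
  4x**2 - 20x = ((2/47)x - 10/47)(94x) + (0)
Last nonzero remainder: 94x. Dividing through by 94 gives the monic gcd x.
Cancel x from numerator and denominator to get the reduced form.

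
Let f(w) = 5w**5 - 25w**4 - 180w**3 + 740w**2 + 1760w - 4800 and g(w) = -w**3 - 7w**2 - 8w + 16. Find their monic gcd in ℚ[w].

w**2 + 8w + 16

Apply the Euclidean algorithm:
  5w**5 - 25w**4 - 180w**3 + 740w**2 + 1760w - 4800 = (-5w**2 + 60w - 200)(-w**3 - 7w**2 - 8w + 16) + (-100w**2 - 800w - 1600)
  -w**3 - 7w**2 - 8w + 16 = ((1/100)w - 1/100)(-100w**2 - 800w - 1600) + (0)
Last nonzero remainder: -100w**2 - 800w - 1600. Dividing through by -100 gives the monic gcd w**2 + 8w + 16.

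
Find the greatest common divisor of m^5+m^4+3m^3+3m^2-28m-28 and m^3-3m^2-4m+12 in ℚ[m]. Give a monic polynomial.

m^2-4

Repeated division with remainder:
  m^5+m^4+3m^3+3m^2-28m-28 = (m^2+4m+19)(m^3-3m^2-4m+12) + (64m^2-256)
  m^3-3m^2-4m+12 = ((1/64)m-3/64)(64m^2-256) + (0)
Last nonzero remainder: 64m^2-256. Dividing through by 64 gives the monic gcd m^2-4.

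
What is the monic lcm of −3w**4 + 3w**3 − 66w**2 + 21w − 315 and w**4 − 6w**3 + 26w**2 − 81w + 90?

Repeated division with remainder:
  −3w**4 + 3w**3 − 66w**2 + 21w − 315 = (−3)(w**4 − 6w**3 + 26w**2 − 81w + 90) + (−15w**3 + 12w**2 − 222w − 45)
  w**4 − 6w**3 + 26w**2 − 81w + 90 = (−(1/15)w + 26/75)(−15w**3 + 12w**2 − 222w − 45) + ((176/25)w**2 − (176/25)w + 528/5)
  −15w**3 + 12w**2 − 222w − 45 = (−(375/176)w − 75/176)((176/25)w**2 − (176/25)w + 528/5) + (0)
Last nonzero remainder: (176/25)w**2 − (176/25)w + 528/5. Dividing through by 176/25 gives the monic gcd w**2 − w + 15.
Then lcm(f, g) = f·g / gcd(f, g); expanding and making the result monic gives the answer.

w**6 − 6w**5 + 33w**4 − 123w**3 + 272w**2 − 567w + 630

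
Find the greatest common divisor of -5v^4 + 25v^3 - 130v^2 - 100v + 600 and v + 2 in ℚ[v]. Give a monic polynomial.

v + 2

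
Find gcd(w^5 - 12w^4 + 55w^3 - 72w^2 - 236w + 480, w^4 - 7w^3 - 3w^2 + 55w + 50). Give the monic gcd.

w^2 - 3w - 10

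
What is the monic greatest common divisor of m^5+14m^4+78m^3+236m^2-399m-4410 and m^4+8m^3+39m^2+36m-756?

Apply the Euclidean algorithm:
  m^5+14m^4+78m^3+236m^2-399m-4410 = (m+6)(m^4+8m^3+39m^2+36m-756) + (-9m^3-34m^2+141m+126)
  m^4+8m^3+39m^2+36m-756 = (-(1/9)m-38/81)(-9m^3-34m^2+141m+126) + ((3136/81)m^2+(3136/27)m-6272/9)
  -9m^3-34m^2+141m+126 = (-(729/3136)m-81/448)((3136/81)m^2+(3136/27)m-6272/9) + (0)
Last nonzero remainder: (3136/81)m^2+(3136/27)m-6272/9. Dividing through by 3136/81 gives the monic gcd m^2+3m-18.

m^2+3m-18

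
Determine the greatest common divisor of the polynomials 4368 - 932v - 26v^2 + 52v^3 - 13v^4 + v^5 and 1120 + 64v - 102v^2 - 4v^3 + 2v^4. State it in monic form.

By polynomial division,
  v^5 - 13v^4 + 52v^3 - 26v^2 - 932v + 4368 = ((1/2)v - 11/2)(2v^4 - 4v^3 - 102v^2 + 64v + 1120) + (81v^3 - 619v^2 - 1140v + 10528)
  2v^4 - 4v^3 - 102v^2 + 64v + 1120 = ((2/81)v + 914/6561)(81v^3 - 619v^2 - 1140v + 10528) + ((81224/6561)v^2 - (81224/2187)v - 2274272/6561)
  81v^3 - 619v^2 - 1140v + 10528 = ((531441/81224)v - 308367/10153)((81224/6561)v^2 - (81224/2187)v - 2274272/6561) + (0)
Last nonzero remainder: (81224/6561)v^2 - (81224/2187)v - 2274272/6561. Dividing through by 81224/6561 gives the monic gcd v^2 - 3v - 28.

-28 - 3v + v^2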